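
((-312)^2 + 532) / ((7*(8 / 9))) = 220221 / 14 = 15730.07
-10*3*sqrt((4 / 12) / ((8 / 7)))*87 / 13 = -435*sqrt(42) / 26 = -108.43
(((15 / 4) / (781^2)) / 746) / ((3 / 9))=45 / 1820123624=0.00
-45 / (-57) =15 / 19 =0.79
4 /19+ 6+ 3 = 175 /19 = 9.21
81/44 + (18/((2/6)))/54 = 125/44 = 2.84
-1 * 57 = -57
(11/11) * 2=2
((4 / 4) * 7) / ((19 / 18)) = 126 / 19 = 6.63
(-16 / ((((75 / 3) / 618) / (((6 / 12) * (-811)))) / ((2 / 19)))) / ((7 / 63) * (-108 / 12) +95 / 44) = 117614464 / 8075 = 14565.26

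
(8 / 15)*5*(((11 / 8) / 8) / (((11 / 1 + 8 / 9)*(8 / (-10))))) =-165 / 3424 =-0.05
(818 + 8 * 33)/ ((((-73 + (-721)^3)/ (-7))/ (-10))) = -37870/ 187402717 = -0.00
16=16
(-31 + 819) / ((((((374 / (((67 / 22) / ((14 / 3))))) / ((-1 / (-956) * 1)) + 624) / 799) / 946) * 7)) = 14964775419 / 96467854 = 155.13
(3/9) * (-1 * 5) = -5/3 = -1.67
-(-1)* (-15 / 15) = -1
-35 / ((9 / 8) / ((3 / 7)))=-40 / 3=-13.33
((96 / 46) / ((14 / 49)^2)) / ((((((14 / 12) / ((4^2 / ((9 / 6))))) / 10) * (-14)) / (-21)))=80640 / 23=3506.09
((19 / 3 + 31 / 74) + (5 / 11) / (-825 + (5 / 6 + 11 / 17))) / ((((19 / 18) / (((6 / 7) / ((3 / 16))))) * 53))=132954843936 / 240988343057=0.55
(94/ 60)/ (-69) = -47/ 2070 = -0.02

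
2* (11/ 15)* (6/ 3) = 44/ 15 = 2.93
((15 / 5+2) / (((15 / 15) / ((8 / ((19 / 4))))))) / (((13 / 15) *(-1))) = -2400 / 247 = -9.72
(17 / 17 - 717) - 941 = -1657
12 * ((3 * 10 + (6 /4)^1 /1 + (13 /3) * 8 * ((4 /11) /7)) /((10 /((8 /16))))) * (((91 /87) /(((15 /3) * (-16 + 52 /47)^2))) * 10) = 88362209 /468930000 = 0.19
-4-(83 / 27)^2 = -13.45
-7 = -7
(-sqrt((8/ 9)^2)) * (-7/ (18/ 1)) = 28/ 81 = 0.35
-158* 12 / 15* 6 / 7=-3792 / 35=-108.34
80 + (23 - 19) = 84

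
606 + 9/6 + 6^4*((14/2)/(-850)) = 507303/850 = 596.83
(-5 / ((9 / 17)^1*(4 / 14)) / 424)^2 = 354025 / 58247424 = 0.01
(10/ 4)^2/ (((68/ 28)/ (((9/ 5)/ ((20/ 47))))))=2961/ 272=10.89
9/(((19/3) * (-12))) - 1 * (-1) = 67/76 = 0.88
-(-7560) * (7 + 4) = 83160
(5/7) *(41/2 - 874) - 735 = -18825/14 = -1344.64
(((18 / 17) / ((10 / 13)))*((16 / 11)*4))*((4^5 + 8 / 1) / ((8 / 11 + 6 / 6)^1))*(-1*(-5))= 7727616 / 323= 23924.51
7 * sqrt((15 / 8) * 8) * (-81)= -567 * sqrt(15)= -2195.98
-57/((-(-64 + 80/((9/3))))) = -1.53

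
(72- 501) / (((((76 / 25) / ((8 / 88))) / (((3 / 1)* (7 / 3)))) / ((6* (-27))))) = 552825 / 38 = 14548.03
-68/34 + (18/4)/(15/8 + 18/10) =-38/49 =-0.78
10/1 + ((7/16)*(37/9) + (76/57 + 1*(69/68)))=34631/2448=14.15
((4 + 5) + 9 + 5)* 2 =46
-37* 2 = -74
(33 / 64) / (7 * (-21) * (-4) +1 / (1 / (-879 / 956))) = 2629 / 2993328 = 0.00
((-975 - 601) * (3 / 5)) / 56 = -591 / 35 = -16.89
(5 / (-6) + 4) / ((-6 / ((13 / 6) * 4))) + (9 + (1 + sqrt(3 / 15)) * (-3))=77 / 54 - 3 * sqrt(5) / 5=0.08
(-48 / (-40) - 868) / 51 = -4334 / 255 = -17.00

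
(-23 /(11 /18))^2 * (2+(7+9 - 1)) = 2913732 /121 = 24080.43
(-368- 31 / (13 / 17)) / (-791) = 47 / 91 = 0.52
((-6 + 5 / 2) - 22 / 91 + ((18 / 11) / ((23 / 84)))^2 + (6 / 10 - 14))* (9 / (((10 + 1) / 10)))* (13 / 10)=9737231841 / 49286930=197.56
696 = 696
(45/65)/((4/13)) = 9/4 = 2.25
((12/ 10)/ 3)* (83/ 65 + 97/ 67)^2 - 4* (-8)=3316167912/ 94830125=34.97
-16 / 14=-8 / 7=-1.14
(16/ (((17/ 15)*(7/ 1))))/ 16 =0.13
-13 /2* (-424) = 2756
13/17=0.76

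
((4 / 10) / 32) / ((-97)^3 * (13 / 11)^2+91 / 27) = -3267 / 333161271040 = -0.00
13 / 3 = 4.33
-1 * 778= -778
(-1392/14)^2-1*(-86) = 9972.04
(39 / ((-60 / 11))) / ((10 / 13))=-1859 / 200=-9.30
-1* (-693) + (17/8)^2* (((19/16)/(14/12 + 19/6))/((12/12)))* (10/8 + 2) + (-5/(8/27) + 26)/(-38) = 54226331/77824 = 696.78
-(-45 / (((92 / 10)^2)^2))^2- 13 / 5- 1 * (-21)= 1844376370259987 / 100238061159680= 18.40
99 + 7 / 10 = 99.70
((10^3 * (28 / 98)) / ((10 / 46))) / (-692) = -2300 / 1211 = -1.90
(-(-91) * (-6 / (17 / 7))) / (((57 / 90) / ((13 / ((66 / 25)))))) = -6210750 / 3553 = -1748.03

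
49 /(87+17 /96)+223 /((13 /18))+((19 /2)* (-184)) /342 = 297884200 /979173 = 304.22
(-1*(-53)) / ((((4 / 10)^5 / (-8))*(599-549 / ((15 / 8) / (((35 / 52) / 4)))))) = -2153125 / 28586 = -75.32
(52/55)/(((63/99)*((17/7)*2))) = 26/85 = 0.31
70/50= 7/5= 1.40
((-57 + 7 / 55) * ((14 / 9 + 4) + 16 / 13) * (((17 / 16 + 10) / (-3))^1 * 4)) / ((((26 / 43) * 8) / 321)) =42137766193 / 111540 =377781.66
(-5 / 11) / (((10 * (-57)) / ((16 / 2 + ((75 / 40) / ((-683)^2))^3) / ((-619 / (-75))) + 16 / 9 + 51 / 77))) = 76014889651060986911748937 / 27958611745722057193289954304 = 0.00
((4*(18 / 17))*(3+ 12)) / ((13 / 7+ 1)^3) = 2.72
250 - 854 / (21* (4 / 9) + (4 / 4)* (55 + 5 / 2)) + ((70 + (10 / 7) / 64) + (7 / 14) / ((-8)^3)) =883130281 / 2874368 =307.24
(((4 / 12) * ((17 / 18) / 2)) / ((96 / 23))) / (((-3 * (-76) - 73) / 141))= 18377 / 535680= 0.03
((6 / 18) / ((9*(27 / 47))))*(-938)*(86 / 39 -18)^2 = -16728697216 / 1108809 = -15087.09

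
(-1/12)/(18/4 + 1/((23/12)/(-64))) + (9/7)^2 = 647021/390726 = 1.66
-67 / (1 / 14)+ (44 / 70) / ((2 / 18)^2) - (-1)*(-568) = -50928 / 35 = -1455.09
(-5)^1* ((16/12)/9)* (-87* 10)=5800/9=644.44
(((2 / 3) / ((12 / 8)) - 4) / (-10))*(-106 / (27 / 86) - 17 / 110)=-8025752 / 66825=-120.10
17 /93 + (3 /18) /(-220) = 2483 /13640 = 0.18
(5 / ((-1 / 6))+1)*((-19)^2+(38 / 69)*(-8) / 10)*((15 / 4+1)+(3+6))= -39681367 / 276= -143773.07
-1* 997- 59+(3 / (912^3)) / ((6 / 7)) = -1602058715129 / 1517101056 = -1056.00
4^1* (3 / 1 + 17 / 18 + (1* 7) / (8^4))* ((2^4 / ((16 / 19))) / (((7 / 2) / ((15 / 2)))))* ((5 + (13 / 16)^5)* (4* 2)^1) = 25862146415295 / 939524096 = 27526.86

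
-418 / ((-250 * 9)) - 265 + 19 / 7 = -2064037 / 7875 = -262.10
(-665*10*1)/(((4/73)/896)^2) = -1778129561600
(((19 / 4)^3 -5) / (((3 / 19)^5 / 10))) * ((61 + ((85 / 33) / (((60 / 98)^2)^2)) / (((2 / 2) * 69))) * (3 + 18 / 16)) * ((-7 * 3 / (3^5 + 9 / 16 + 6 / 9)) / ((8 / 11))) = -1482899619694590768671 / 4767086131200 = -311070448.25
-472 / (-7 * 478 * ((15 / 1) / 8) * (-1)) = -1888 / 25095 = -0.08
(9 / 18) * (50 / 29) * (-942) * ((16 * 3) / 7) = -1130400 / 203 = -5568.47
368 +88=456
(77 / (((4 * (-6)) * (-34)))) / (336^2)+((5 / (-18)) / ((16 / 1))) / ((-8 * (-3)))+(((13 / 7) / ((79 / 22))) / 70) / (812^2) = -1083466090393 / 1499539413012480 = -0.00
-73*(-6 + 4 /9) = 3650 /9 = 405.56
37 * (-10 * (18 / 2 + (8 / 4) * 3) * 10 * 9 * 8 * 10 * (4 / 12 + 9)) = -372960000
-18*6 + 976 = 868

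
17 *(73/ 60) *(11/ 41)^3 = 1651771/ 4135260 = 0.40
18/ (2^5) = 9/ 16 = 0.56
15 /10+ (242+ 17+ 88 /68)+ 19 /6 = 13513 /51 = 264.96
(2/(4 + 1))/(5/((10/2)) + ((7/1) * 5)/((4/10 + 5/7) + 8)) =0.08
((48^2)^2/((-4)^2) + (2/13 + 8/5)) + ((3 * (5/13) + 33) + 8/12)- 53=64693117/195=331759.57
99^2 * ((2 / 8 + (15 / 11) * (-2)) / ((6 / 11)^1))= -356103 / 8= -44512.88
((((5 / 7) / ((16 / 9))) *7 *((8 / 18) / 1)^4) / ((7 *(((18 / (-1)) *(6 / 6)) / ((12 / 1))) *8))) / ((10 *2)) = -1 / 15309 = -0.00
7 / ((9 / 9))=7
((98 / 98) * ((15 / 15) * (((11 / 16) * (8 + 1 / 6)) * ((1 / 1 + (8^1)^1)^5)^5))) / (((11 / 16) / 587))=6882966606660252003599557329 / 2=3441483303330126001799779000.00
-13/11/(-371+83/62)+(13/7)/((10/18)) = 2271151/678755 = 3.35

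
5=5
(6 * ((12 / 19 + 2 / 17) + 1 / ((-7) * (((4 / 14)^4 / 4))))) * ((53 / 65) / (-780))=5820513 / 10917400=0.53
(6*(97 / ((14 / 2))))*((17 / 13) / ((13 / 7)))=9894 / 169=58.54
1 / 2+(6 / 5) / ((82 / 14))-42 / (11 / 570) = -9812221 / 4510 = -2175.66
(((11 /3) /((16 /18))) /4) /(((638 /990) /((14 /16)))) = 10395 /7424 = 1.40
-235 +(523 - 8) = 280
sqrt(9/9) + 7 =8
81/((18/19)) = 171/2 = 85.50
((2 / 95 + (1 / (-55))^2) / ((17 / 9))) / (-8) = -11061 / 7816600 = -0.00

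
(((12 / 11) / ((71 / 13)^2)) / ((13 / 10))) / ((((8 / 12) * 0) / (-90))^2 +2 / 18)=14040 / 55451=0.25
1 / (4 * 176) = 1 / 704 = 0.00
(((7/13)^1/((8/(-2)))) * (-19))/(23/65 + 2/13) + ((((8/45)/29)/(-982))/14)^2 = 4459441572755051/885182387373900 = 5.04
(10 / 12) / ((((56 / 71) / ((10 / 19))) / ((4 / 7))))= 1775 / 5586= 0.32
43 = 43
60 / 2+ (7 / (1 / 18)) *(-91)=-11436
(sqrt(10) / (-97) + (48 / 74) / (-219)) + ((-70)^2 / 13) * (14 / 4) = 46322046 / 35113 - sqrt(10) / 97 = 1319.20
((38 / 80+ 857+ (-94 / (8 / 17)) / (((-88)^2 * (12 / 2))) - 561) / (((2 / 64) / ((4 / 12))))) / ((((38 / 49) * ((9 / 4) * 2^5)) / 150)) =67498551785 / 7945344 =8495.36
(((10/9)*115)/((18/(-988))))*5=-2840500/81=-35067.90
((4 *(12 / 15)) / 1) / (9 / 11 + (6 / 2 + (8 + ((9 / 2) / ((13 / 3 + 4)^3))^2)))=34375000000 / 126953774539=0.27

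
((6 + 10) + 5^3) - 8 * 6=93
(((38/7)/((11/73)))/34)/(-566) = -1387/740894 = -0.00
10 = 10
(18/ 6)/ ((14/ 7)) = 3/ 2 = 1.50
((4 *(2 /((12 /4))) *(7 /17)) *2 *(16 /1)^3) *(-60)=-9175040 /17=-539708.24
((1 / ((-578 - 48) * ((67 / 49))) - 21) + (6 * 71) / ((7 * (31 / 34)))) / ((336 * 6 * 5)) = 416347601 / 91742253120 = 0.00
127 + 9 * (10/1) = 217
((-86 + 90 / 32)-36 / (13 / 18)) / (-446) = 27671 / 92768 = 0.30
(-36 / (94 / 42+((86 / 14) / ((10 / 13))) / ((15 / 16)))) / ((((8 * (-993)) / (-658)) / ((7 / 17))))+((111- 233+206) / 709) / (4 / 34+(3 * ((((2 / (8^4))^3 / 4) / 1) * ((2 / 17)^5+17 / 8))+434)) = -0.11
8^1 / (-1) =-8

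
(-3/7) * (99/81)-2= -53/21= -2.52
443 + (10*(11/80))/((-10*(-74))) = 2622571/5920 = 443.00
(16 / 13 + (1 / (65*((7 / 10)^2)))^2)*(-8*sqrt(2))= -3998464*sqrt(2) / 405769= -13.94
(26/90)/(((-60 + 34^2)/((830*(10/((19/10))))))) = 26975/23427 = 1.15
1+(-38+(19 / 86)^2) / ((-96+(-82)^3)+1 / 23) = 8528626047 / 8528039156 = 1.00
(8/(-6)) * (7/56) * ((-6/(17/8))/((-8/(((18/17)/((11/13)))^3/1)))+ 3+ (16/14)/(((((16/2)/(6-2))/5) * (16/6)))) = -2470923881/3112660628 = -0.79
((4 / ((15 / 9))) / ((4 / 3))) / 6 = 3 / 10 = 0.30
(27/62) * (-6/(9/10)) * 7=-630/31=-20.32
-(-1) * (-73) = -73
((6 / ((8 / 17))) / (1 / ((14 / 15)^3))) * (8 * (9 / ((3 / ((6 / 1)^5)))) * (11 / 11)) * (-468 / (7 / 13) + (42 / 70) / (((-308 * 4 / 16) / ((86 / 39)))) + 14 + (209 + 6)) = -110685982450176 / 89375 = -1238444558.88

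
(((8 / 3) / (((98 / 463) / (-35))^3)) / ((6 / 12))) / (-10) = 2481321175 / 1029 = 2411390.84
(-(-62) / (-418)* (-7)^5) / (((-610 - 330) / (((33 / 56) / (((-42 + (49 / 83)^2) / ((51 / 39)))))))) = 3735787587 / 76138323040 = 0.05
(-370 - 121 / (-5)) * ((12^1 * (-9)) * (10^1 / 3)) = 124488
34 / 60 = 17 / 30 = 0.57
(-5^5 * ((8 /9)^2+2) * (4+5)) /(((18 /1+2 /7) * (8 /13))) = -32134375 /4608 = -6973.61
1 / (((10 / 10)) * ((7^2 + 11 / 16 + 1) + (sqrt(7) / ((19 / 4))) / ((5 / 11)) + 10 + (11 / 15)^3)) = 9185631282000 / 560849724197143 - 487555200000 * sqrt(7) / 3925948069380001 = 0.02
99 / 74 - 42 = -40.66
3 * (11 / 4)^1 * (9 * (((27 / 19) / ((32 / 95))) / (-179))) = -40095 / 22912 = -1.75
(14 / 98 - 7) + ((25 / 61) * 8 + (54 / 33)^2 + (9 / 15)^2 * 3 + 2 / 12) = 2680729 / 7750050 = 0.35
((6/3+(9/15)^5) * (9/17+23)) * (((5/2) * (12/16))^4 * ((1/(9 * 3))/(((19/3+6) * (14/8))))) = 292185/281792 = 1.04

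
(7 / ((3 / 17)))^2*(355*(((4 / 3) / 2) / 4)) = 5027155 / 54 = 93095.46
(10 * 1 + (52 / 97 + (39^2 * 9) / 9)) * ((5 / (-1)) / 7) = -742795 / 679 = -1093.95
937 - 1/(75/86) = 70189/75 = 935.85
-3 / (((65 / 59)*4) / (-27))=4779 / 260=18.38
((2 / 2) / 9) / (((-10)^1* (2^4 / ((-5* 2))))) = 1 / 144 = 0.01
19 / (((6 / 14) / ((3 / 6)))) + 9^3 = 4507 / 6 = 751.17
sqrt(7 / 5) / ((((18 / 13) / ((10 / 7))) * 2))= 13 * sqrt(35) / 126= 0.61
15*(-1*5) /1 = -75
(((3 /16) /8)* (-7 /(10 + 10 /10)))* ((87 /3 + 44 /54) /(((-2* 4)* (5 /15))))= 0.17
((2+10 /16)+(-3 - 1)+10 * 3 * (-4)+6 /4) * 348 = -83433 /2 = -41716.50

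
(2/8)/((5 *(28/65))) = 13/112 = 0.12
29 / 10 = 2.90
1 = 1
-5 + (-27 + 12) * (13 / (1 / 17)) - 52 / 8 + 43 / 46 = -76488 / 23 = -3325.57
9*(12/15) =36/5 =7.20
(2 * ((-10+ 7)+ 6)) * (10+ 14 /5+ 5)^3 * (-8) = -33838512 /125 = -270708.10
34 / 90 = 17 / 45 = 0.38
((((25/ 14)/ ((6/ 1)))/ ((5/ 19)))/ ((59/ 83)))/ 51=7885/ 252756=0.03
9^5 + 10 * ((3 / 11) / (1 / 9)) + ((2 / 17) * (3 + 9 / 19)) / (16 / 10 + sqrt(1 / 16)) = 7765896399 / 131461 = 59073.77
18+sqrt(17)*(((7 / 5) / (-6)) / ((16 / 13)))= 18 - 91*sqrt(17) / 480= 17.22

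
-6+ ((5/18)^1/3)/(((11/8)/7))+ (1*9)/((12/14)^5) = 44111/3168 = 13.92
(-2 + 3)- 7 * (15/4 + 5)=-241/4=-60.25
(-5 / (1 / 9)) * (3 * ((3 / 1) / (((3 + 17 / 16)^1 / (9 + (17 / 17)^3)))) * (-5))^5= 278628139008000000 / 371293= 750426587649.11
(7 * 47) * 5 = 1645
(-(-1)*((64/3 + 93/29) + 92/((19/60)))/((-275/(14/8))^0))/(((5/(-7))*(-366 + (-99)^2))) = -729127/15596055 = -0.05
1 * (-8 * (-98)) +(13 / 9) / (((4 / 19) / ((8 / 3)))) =21662 / 27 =802.30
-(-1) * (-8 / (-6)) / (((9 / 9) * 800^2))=1 / 480000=0.00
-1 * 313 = -313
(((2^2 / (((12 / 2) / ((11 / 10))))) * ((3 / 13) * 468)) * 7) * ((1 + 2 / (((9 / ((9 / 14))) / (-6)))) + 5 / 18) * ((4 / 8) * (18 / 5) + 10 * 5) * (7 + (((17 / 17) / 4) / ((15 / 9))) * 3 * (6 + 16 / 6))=16458673 / 125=131669.38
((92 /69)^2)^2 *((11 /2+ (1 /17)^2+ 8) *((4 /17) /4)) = 2.51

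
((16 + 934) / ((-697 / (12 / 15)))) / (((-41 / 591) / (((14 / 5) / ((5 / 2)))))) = 2515296 / 142885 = 17.60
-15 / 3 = -5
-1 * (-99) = 99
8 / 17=0.47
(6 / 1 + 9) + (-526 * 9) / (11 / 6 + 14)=-283.99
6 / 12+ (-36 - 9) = -89 / 2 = -44.50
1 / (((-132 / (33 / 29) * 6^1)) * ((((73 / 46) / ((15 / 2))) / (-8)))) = 115 / 2117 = 0.05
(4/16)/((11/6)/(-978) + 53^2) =1467/16483201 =0.00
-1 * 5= -5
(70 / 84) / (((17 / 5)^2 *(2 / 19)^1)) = 2375 / 3468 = 0.68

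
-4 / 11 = -0.36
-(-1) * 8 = 8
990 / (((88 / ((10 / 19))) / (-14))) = -1575 / 19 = -82.89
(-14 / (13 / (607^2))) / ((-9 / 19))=98007434 / 117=837670.38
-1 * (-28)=28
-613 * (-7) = 4291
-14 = -14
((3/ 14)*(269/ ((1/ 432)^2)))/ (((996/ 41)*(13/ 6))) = 204383.30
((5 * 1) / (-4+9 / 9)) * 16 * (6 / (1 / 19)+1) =-9200 / 3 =-3066.67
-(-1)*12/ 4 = 3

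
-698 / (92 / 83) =-28967 / 46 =-629.72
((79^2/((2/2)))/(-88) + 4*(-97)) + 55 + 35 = -32465/88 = -368.92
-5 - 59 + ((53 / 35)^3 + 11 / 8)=-20289359 / 343000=-59.15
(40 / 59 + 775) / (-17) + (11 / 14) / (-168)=-107650313 / 2359056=-45.63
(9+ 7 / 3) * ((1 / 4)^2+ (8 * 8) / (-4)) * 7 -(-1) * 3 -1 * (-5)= -10051 / 8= -1256.38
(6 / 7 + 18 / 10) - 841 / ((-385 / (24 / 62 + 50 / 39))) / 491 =17399125 / 6529809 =2.66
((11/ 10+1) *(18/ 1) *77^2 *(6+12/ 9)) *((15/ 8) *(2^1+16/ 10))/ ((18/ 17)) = 209548647/ 20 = 10477432.35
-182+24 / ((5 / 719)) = 16346 / 5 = 3269.20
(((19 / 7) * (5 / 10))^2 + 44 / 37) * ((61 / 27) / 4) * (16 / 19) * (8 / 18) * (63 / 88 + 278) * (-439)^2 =34416792.49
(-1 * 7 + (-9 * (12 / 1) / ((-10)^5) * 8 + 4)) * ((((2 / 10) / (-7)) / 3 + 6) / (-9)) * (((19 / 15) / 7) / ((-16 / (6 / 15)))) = -9309829 / 1033593750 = -0.01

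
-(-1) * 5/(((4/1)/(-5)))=-25/4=-6.25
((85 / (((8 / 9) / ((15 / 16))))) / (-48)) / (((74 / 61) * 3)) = -77775 / 151552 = -0.51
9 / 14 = 0.64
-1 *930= -930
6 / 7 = 0.86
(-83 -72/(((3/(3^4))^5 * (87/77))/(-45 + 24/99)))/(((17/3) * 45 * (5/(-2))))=-2373653586754/36975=-64196175.44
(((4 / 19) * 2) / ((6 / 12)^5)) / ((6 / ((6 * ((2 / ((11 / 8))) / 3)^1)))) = 4096 / 627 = 6.53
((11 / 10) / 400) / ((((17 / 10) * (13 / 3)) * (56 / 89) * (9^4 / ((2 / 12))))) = 979 / 64959148800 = 0.00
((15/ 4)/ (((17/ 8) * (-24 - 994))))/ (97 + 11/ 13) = -65/ 3668872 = -0.00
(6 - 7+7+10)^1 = 16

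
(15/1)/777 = 5/259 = 0.02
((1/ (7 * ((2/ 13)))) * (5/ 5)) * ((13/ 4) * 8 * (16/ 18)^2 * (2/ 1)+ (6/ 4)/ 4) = 38.50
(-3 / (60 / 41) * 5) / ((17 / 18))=-369 / 34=-10.85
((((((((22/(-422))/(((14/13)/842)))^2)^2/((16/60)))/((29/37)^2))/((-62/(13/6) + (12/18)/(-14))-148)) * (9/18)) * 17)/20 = -2104078036961523383430813/51907397034148869472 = -40535.23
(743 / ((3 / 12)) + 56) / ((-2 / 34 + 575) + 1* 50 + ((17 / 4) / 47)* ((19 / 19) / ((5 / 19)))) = 4.84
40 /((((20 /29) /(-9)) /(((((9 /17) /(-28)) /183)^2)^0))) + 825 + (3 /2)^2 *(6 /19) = 11541 /38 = 303.71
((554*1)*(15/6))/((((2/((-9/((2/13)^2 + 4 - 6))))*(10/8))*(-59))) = -421317/9853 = -42.76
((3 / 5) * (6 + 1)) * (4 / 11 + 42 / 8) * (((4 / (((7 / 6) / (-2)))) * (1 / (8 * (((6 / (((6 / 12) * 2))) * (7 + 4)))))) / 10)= -741 / 24200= -0.03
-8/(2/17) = -68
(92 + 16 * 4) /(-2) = -78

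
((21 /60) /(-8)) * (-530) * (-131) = -48601 /16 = -3037.56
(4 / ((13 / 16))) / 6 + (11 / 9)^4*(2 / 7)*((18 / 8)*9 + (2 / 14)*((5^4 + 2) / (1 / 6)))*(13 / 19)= 4307439727 / 17646174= 244.10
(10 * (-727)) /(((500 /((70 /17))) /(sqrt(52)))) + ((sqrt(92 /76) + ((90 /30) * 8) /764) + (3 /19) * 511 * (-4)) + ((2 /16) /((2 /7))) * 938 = -10178 * sqrt(13) /85 + sqrt(437) /19 + 2545223 /29032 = -342.96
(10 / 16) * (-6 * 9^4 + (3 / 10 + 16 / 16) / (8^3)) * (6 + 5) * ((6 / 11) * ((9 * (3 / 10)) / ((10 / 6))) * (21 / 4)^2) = -21599121335841 / 3276800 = -6591528.73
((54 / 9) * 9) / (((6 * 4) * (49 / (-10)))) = -45 / 98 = -0.46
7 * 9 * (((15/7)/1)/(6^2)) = 15/4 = 3.75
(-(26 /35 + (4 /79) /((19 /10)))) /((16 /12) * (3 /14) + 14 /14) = -40426 /67545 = -0.60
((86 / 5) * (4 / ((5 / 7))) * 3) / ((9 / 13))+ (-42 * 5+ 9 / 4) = 209.64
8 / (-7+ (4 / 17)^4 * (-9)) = -668168 / 586951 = -1.14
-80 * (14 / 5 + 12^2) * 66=-775104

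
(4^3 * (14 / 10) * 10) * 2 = 1792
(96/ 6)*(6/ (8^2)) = 3/ 2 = 1.50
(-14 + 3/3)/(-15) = 13/15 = 0.87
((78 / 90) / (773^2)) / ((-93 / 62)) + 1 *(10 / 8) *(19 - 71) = -1747772351 / 26888805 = -65.00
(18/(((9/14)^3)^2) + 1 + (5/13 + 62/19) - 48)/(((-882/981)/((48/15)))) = -2692120448224/3573350235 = -753.39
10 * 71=710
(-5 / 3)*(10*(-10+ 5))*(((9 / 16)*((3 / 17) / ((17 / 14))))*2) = 7875 / 578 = 13.62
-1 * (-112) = 112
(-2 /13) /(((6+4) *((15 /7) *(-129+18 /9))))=7 /123825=0.00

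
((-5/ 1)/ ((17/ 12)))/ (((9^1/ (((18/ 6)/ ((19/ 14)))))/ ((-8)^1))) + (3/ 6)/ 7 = 31683/ 4522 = 7.01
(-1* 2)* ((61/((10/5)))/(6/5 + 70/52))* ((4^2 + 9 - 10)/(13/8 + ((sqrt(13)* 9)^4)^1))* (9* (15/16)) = -123525/45171239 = -0.00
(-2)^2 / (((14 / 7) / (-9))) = -18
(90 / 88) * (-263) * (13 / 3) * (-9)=461565 / 44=10490.11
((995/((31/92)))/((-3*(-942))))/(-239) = -45770/10468917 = -0.00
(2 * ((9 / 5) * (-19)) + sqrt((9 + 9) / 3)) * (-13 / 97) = 8.84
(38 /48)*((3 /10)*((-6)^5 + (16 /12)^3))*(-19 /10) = 2367799 /675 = 3507.85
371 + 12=383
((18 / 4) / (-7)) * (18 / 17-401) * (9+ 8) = 61191 / 14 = 4370.79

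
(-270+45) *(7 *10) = -15750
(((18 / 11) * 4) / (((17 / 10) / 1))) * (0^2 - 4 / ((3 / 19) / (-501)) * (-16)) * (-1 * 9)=1315906560 / 187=7036933.48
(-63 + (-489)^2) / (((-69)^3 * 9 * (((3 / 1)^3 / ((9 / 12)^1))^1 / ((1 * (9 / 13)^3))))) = -39843 / 53461798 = -0.00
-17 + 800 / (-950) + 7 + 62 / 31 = -168 / 19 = -8.84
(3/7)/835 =3/5845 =0.00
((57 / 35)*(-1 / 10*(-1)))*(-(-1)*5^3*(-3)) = -855 / 14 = -61.07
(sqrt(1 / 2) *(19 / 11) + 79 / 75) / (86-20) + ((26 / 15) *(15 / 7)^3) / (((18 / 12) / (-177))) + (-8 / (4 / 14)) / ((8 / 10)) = -3476382653 / 1697850 + 19 *sqrt(2) / 1452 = -2047.50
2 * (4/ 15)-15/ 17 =-89/ 255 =-0.35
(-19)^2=361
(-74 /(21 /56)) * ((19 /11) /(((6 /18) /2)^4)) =-4859136 /11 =-441739.64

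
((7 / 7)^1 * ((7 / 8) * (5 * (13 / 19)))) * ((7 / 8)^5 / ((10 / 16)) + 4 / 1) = 8984157 / 622592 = 14.43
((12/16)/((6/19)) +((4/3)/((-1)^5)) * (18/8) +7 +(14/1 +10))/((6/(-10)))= -405/8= -50.62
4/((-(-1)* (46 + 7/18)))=72/835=0.09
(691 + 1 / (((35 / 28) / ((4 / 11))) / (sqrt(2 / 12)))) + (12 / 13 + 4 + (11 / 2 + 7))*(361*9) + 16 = 57314.70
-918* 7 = -6426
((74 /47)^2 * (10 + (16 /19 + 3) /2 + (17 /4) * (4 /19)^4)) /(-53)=-8513271614 /15257591717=-0.56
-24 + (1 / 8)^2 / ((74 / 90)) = -56787 / 2368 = -23.98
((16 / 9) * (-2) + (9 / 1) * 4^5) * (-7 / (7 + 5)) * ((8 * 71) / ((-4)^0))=-3052389.93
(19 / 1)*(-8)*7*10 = -10640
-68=-68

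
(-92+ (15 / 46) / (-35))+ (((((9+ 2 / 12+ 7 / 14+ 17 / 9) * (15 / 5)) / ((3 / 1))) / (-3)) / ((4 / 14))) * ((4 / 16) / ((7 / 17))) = -871091 / 8694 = -100.19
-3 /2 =-1.50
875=875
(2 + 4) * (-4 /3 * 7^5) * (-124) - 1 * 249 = 16672295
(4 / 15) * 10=8 / 3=2.67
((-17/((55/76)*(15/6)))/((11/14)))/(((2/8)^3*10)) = -1157632/15125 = -76.54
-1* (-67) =67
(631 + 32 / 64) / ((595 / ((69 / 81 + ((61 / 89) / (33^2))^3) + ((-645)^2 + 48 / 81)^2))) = 183694640280.75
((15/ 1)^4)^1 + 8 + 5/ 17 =860766/ 17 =50633.29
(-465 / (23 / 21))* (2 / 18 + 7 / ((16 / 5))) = -975.91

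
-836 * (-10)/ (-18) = -4180/ 9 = -464.44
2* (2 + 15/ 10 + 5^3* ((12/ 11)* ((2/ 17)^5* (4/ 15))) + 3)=203065151/ 15618427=13.00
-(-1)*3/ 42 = 1/ 14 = 0.07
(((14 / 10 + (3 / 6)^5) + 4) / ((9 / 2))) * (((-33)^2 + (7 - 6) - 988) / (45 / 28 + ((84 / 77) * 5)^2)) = 12512731 / 3187350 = 3.93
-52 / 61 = -0.85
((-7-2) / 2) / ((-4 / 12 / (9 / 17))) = 243 / 34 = 7.15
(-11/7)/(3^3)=-11/189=-0.06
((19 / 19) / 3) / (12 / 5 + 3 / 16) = 80 / 621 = 0.13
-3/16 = -0.19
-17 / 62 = -0.27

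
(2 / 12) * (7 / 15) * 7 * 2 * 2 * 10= 196 / 9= 21.78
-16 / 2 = -8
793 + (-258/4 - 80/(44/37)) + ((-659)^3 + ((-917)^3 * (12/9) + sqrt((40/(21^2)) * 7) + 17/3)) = -28914984181/22 + 2 * sqrt(70)/21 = -1314317461.98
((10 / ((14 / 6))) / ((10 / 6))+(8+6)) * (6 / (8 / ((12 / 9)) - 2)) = 174 / 7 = 24.86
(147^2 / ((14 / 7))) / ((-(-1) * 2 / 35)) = 756315 / 4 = 189078.75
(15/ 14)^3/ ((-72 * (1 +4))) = -75/ 21952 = -0.00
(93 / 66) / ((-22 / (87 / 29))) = -93 / 484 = -0.19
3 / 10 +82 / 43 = 949 / 430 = 2.21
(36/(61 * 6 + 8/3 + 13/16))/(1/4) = 6912/17735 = 0.39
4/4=1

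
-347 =-347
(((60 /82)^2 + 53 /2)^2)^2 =68253001021229427601 /127758803665936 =534233.25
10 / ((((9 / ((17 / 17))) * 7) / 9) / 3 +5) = 15 / 11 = 1.36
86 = 86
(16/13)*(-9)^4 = 104976/13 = 8075.08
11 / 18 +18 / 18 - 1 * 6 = -79 / 18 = -4.39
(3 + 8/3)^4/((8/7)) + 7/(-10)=2920967/3240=901.53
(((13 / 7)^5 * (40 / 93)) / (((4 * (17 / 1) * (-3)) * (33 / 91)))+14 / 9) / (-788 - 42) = -268156492 / 155957879385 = -0.00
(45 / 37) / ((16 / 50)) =1125 / 296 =3.80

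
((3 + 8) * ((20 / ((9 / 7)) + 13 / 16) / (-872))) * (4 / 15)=-25927 / 470880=-0.06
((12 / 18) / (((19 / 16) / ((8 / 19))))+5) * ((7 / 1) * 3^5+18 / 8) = 8918.86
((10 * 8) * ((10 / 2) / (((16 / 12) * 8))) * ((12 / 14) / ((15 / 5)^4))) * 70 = 27.78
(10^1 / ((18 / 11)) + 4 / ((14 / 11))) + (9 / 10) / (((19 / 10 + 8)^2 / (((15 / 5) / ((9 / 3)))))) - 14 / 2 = 17252 / 7623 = 2.26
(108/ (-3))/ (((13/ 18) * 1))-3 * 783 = -31185/ 13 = -2398.85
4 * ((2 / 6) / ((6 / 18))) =4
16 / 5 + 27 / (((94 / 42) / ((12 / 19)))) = 48308 / 4465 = 10.82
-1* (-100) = 100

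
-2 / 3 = -0.67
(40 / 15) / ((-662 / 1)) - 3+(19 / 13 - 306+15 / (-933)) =-1234755071 / 4014699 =-307.56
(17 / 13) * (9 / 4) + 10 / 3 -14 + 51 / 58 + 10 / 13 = -27487 / 4524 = -6.08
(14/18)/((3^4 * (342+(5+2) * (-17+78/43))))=301/7388415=0.00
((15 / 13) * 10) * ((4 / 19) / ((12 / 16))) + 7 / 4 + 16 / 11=70027 / 10868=6.44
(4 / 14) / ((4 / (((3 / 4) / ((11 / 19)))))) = 57 / 616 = 0.09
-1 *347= -347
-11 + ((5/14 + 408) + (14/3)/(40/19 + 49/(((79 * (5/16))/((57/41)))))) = 6260401747/15717156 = 398.32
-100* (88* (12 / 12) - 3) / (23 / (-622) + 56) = -5287000 / 34809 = -151.89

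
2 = 2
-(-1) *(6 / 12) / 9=1 / 18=0.06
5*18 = 90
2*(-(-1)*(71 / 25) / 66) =0.09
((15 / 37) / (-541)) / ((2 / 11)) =-165 / 40034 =-0.00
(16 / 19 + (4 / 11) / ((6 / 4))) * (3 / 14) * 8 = 1.86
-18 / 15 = -6 / 5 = -1.20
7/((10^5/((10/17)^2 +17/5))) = 37891/144500000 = 0.00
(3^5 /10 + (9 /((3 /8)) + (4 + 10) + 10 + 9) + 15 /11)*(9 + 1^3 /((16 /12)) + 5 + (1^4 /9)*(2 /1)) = 148519 /120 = 1237.66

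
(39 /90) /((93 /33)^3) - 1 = -876427 /893730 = -0.98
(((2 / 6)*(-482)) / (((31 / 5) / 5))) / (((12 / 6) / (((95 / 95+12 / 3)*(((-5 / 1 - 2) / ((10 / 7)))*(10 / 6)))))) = 1476125 / 558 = 2645.39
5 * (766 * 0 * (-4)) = 0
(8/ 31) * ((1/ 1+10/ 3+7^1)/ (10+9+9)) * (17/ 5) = 1156/ 3255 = 0.36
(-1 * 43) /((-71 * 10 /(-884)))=-19006 /355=-53.54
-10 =-10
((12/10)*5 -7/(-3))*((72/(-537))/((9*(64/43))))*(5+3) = -1075/1611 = -0.67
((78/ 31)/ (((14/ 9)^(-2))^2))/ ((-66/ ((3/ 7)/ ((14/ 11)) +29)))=-14651000/ 2237301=-6.55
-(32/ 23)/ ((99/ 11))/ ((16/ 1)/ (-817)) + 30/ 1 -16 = 4532/ 207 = 21.89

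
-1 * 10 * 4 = -40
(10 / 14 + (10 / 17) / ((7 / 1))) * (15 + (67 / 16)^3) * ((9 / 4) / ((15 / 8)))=20645571 / 243712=84.71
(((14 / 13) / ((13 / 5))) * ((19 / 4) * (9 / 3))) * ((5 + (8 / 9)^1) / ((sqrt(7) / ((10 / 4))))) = 25175 * sqrt(7) / 2028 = 32.84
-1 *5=-5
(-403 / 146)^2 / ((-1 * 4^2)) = -162409 / 341056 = -0.48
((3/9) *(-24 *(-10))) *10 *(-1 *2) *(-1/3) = 1600/3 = 533.33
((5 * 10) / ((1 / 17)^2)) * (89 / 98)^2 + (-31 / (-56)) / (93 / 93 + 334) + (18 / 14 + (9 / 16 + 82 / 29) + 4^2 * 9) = 12066.47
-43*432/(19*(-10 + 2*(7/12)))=111456/1007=110.68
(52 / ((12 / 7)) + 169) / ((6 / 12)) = 1196 / 3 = 398.67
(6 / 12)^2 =1 / 4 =0.25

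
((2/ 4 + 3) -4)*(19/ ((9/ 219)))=-1387/ 6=-231.17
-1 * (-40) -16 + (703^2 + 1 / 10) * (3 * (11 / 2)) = 163089483 / 20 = 8154474.15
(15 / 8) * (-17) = -255 / 8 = -31.88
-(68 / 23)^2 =-4624 / 529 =-8.74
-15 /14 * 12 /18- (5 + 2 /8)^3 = -65147 /448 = -145.42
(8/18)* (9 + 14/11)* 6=904/33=27.39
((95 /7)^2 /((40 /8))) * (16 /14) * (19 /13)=274360 /4459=61.53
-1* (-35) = 35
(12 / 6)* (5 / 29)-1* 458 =-13272 / 29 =-457.66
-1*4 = -4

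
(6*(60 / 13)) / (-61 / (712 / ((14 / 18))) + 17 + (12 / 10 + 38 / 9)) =11534400 / 9311549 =1.24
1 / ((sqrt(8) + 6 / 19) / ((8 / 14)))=-114 / 4991 + 722 * sqrt(2) / 4991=0.18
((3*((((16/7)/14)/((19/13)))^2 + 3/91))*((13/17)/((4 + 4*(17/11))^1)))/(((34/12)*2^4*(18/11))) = 61961317/448885120768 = 0.00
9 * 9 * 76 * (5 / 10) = 3078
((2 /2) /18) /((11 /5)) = 5 /198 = 0.03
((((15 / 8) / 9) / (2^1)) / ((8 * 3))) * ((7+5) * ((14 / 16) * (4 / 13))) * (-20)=-175 / 624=-0.28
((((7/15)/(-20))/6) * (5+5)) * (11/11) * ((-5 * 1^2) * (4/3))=7/27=0.26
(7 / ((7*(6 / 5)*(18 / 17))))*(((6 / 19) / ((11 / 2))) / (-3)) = -0.02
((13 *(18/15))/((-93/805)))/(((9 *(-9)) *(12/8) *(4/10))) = 20930/7533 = 2.78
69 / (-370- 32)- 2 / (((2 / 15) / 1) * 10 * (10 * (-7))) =-1409 / 9380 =-0.15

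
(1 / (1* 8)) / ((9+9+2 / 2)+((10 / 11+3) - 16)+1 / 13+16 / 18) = 1287 / 81080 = 0.02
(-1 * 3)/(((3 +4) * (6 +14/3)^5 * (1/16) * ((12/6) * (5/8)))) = -729/18350080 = -0.00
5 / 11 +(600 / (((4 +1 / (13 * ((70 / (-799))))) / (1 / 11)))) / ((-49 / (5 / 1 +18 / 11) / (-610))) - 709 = 589449314 / 802109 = 734.87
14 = 14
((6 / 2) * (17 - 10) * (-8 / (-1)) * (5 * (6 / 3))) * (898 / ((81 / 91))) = 1694891.85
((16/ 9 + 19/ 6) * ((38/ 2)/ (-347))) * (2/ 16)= -1691/ 49968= -0.03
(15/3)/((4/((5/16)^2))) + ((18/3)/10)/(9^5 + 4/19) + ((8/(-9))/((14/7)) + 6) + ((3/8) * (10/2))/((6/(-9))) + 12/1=768509171287/51698764800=14.87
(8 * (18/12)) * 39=468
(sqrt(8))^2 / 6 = 4 / 3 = 1.33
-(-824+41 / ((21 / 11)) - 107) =19100 / 21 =909.52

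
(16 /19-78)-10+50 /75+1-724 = -46141 /57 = -809.49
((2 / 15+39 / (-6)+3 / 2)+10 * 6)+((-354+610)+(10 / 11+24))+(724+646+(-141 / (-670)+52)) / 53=425229667 / 1171830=362.88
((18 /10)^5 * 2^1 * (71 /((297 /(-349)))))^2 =11746949690155716 /1181640625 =9941220.23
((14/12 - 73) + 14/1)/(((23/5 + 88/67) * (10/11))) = -255739/23772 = -10.76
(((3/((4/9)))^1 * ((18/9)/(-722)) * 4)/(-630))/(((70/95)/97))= 291/18620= 0.02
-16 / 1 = -16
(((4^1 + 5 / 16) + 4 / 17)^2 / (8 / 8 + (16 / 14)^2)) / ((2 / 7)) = 524847967 / 16720384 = 31.39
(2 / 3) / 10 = 1 / 15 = 0.07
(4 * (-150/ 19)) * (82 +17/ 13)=-34200/ 13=-2630.77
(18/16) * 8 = 9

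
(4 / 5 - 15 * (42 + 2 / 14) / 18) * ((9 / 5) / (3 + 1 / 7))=-21621 / 1100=-19.66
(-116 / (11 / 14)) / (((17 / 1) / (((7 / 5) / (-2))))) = 5684 / 935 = 6.08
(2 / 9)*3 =2 / 3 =0.67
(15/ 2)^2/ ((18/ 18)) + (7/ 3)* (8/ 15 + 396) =176669/ 180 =981.49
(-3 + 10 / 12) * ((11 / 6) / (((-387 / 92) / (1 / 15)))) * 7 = 23023 / 52245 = 0.44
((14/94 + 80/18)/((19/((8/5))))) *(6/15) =31088/200925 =0.15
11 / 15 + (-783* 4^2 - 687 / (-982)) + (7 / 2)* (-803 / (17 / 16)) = -3799156301 / 250410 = -15171.74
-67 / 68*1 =-67 / 68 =-0.99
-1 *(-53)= 53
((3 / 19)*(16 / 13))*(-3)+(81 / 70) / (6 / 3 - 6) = -60327 / 69160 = -0.87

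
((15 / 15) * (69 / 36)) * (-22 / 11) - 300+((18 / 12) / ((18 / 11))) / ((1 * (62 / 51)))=-225491 / 744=-303.08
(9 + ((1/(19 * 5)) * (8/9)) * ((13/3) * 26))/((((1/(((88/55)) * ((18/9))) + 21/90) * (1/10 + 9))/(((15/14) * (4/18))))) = 20631200/42808311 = 0.48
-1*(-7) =7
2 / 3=0.67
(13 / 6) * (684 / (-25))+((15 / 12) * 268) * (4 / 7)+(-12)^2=276.15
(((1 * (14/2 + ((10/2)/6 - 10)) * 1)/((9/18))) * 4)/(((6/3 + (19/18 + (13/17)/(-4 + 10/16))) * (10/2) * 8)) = -1989/12985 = -0.15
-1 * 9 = -9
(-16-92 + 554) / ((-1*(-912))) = 223 / 456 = 0.49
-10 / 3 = -3.33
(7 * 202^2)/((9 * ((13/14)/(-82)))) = -327900944/117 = -2802572.17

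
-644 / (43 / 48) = -30912 / 43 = -718.88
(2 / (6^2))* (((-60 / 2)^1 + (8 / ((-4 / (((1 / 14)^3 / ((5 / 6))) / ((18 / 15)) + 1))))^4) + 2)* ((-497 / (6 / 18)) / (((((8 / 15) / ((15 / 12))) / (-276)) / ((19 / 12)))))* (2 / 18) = -32917897780072471525 / 291568692215808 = -112899.29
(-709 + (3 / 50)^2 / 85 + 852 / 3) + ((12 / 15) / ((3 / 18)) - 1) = -421.20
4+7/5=27/5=5.40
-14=-14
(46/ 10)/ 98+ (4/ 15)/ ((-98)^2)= 3383/ 72030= 0.05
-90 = -90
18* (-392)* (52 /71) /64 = -5733 /71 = -80.75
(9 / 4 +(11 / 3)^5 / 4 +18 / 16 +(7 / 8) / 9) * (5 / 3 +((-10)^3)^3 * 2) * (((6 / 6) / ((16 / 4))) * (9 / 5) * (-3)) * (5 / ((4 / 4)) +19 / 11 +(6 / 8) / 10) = 26843291868539681 / 8640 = 3106862484784.69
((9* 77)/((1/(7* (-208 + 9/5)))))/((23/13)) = -65017953/115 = -565373.50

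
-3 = -3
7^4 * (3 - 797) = -1906394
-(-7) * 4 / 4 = 7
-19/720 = -0.03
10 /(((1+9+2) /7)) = 35 /6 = 5.83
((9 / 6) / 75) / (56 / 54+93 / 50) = 27 / 3911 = 0.01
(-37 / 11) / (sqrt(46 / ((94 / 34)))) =-37 * sqrt(36754) / 8602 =-0.82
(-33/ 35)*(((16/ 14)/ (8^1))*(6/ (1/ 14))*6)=-2376/ 35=-67.89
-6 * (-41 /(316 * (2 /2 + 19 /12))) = 0.30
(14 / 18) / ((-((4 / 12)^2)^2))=-63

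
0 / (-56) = 0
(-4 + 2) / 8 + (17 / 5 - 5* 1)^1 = -37 / 20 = -1.85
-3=-3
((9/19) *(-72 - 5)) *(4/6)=-462/19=-24.32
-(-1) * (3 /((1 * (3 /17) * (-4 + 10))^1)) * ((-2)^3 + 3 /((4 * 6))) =-357 /16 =-22.31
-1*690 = -690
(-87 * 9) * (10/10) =-783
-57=-57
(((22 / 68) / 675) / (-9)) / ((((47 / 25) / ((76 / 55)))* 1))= -38 / 970785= -0.00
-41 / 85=-0.48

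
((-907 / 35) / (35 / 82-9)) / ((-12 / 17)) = -632179 / 147630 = -4.28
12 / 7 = 1.71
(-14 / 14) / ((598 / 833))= -833 / 598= -1.39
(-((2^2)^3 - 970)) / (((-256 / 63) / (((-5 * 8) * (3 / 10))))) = 85617 / 32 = 2675.53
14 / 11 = 1.27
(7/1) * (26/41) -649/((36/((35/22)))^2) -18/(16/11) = -21517459/2337984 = -9.20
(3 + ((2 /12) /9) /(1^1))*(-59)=-9617 /54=-178.09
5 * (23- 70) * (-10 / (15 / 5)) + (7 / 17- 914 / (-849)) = 3775777 / 4811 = 784.82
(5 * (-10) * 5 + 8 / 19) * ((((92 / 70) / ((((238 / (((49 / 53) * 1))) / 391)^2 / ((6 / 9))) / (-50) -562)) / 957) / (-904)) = -1009678495 / 1496621925047766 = -0.00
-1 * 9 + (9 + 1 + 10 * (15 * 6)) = 901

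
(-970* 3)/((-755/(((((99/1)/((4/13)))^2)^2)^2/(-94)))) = -4709411374085454709.93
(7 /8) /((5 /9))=63 /40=1.58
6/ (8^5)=0.00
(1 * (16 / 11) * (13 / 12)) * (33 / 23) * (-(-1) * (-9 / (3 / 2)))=-312 / 23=-13.57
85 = 85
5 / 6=0.83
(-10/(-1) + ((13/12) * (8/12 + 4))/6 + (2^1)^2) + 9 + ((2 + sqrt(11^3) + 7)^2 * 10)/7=1980 * sqrt(11)/7 + 1542985/756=2979.12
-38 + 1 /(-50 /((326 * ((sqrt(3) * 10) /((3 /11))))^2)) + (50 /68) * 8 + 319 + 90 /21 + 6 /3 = -3060431587 /357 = -8572637.50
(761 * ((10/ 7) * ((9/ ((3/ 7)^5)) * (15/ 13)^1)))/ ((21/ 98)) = 1279012700/ 351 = 3643910.83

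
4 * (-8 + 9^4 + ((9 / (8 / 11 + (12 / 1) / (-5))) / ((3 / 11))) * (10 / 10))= 601061 / 23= 26133.09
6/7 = 0.86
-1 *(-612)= 612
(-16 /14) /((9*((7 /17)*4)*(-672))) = 17 /148176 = 0.00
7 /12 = 0.58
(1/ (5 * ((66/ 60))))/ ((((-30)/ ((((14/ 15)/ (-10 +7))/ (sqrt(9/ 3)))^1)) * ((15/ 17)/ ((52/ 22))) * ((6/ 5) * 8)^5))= 38675 * sqrt(3)/ 1873000267776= 0.00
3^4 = 81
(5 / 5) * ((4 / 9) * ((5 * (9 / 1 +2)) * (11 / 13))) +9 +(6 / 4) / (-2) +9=17753 / 468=37.93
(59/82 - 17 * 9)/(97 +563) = -12487/54120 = -0.23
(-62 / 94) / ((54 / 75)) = -775 / 846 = -0.92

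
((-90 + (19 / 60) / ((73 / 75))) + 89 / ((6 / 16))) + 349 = 435073 / 876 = 496.66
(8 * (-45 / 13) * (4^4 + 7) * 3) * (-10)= 2840400 / 13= 218492.31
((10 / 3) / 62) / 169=5 / 15717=0.00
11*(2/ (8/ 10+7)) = 110/ 39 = 2.82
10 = 10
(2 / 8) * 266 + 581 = 1295 / 2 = 647.50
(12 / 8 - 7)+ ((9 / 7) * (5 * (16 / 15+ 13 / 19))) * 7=73.29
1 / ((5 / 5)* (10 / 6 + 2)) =3 / 11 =0.27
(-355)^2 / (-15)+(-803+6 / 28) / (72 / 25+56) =-520267565 / 61824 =-8415.30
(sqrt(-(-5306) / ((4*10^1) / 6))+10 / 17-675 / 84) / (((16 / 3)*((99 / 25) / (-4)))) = -3.93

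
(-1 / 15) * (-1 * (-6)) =-2 / 5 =-0.40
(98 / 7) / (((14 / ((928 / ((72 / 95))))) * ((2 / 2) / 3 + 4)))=11020 / 39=282.56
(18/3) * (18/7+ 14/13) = 1992/91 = 21.89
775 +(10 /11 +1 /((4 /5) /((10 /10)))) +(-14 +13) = 34151 /44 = 776.16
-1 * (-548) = 548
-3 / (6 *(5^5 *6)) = -1 / 37500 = -0.00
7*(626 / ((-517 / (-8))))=67.81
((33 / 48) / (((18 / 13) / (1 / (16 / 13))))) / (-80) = -1859 / 368640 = -0.01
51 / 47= 1.09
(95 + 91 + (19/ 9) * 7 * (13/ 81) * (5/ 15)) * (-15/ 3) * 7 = -14297885/ 2187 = -6537.67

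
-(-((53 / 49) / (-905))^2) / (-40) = -0.00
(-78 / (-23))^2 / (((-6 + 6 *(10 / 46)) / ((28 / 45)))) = -4732 / 3105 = -1.52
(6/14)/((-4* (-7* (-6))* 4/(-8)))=1/196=0.01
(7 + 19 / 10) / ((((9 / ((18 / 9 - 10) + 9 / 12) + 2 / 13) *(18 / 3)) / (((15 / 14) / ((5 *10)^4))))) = -33553 / 143500000000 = -0.00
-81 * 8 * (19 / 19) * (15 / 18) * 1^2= -540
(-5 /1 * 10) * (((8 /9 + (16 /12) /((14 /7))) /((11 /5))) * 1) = -3500 /99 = -35.35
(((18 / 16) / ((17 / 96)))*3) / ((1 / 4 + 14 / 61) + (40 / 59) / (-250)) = 116607600 / 2917183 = 39.97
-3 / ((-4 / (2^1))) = 3 / 2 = 1.50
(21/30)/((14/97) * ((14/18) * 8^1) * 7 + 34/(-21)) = 42777/285220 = 0.15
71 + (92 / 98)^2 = 172587 / 2401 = 71.88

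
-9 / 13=-0.69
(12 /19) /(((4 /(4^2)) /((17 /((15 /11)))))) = 2992 /95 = 31.49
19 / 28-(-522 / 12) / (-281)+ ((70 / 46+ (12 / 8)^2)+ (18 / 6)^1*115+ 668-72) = 42766114 / 45241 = 945.30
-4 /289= -0.01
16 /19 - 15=-269 /19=-14.16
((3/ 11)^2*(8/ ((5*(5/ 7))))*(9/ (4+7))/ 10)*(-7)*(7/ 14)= -7938/ 166375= -0.05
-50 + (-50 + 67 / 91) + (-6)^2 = -5757 / 91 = -63.26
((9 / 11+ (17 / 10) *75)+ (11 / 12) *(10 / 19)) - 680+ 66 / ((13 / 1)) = -4451444 / 8151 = -546.12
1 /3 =0.33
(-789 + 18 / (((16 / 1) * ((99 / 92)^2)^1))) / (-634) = 858163 / 690426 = 1.24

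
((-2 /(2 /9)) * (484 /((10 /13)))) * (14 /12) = -33033 /5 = -6606.60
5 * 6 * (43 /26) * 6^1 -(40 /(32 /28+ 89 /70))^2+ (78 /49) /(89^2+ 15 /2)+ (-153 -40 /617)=-1778250447570231 /13692277094041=-129.87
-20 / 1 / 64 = -5 / 16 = -0.31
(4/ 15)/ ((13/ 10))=8/ 39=0.21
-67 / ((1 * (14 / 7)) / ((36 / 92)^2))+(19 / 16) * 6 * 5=129057 / 4232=30.50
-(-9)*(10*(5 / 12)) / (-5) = -15 / 2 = -7.50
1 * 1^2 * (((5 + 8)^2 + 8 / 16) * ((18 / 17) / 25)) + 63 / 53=188478 / 22525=8.37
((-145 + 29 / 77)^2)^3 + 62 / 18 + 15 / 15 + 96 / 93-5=532083187931412797183149981 / 58149844044831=9150208339702.51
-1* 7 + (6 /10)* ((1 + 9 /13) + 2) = -4.78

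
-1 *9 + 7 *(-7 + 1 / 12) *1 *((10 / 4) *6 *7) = -20371 / 4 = -5092.75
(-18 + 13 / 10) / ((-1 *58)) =167 / 580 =0.29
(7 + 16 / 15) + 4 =181 / 15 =12.07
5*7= 35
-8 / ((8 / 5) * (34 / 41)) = -205 / 34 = -6.03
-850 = -850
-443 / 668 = -0.66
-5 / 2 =-2.50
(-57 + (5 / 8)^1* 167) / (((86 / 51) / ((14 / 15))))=45101 / 1720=26.22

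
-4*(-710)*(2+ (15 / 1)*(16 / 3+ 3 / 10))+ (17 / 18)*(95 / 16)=70751695 / 288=245665.61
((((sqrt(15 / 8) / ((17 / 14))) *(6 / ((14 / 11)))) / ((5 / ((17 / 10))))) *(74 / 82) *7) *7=59829 *sqrt(30) / 4100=79.93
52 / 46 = 26 / 23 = 1.13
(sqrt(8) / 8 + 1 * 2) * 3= 3 * sqrt(2) / 4 + 6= 7.06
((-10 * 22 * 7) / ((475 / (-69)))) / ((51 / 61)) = 432124 / 1615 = 267.57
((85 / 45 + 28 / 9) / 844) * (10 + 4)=35 / 422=0.08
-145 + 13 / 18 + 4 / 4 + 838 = 12505 / 18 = 694.72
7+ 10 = 17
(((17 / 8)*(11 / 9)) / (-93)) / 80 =-0.00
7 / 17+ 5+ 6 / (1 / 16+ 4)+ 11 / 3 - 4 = 21731 / 3315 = 6.56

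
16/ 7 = 2.29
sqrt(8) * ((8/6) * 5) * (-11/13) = -440 * sqrt(2)/39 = -15.96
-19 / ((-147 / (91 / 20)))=0.59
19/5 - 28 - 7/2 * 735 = -25967/10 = -2596.70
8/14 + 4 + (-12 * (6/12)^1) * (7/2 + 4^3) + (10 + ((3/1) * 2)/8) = -10911/28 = -389.68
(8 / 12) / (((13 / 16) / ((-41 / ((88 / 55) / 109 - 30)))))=357520 / 318669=1.12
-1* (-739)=739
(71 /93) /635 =71 /59055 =0.00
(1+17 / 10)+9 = 117 / 10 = 11.70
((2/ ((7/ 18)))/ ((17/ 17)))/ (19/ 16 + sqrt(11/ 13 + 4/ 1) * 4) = -142272/ 1773485 + 110592 * sqrt(91)/ 1773485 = 0.51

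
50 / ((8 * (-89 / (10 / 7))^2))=625 / 388129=0.00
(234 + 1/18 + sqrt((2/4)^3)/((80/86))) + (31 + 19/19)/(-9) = 43*sqrt(2)/160 + 461/2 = 230.88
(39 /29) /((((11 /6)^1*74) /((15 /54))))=65 /23606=0.00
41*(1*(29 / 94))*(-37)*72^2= -2426167.15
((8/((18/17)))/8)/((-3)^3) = -17/486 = -0.03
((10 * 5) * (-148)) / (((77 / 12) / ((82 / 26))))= -3640800 / 1001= -3637.16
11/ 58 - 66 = -3817/ 58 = -65.81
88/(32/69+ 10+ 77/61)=370392/49355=7.50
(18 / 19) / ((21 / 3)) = 18 / 133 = 0.14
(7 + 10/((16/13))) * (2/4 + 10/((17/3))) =9317/272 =34.25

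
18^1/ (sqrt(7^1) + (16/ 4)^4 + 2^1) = 4644/ 66557 -18*sqrt(7)/ 66557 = 0.07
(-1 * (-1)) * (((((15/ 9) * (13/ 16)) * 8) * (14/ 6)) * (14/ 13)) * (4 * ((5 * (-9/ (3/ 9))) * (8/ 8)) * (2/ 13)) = -29400/ 13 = -2261.54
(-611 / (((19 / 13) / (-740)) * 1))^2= 34548767952400 / 361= 95702958316.90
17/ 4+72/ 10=229/ 20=11.45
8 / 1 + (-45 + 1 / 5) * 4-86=-1286 / 5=-257.20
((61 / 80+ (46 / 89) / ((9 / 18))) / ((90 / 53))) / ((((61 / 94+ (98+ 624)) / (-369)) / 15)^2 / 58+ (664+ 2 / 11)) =1032312149705529 / 648198855319004212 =0.00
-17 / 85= -1 / 5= -0.20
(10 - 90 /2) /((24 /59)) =-2065 /24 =-86.04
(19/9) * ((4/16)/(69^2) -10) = -3618341/171396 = -21.11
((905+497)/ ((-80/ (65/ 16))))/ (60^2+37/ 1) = -9113/ 465536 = -0.02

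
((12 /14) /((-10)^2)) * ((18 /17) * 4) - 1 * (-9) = 26883 /2975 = 9.04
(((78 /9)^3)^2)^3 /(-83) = -29479510200013918864408576 /32155900587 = -916768296389493.96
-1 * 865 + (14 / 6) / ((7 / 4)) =-2591 / 3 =-863.67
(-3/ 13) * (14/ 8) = -21/ 52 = -0.40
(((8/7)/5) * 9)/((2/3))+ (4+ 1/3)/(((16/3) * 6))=10823/3360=3.22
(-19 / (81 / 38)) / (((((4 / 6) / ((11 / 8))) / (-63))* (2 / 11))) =305767 / 48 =6370.15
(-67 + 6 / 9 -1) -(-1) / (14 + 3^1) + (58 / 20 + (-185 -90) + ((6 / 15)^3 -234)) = -7309709 / 12750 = -573.31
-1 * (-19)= 19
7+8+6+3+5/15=73/3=24.33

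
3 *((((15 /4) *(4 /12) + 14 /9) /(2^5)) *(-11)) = -1111 /384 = -2.89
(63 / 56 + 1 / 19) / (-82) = -179 / 12464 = -0.01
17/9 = 1.89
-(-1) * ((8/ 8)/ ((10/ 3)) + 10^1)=103/ 10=10.30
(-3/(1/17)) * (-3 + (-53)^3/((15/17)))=8605243.60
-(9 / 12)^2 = -9 / 16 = -0.56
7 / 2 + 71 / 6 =46 / 3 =15.33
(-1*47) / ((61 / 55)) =-2585 / 61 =-42.38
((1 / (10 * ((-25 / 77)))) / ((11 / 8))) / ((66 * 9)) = -14 / 37125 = -0.00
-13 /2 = -6.50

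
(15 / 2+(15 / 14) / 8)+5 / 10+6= 1583 / 112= 14.13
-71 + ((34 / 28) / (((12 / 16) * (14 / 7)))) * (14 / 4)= -409 / 6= -68.17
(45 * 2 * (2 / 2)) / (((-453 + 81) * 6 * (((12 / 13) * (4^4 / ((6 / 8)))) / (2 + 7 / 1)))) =-585 / 507904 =-0.00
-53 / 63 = -0.84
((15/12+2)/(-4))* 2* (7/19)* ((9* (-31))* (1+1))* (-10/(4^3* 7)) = -18135/2432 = -7.46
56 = 56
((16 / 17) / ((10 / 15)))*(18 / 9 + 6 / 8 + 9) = 282 / 17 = 16.59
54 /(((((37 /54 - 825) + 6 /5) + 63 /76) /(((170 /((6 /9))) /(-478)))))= 70640100 /2016360067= 0.04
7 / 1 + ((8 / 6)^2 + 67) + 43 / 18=469 / 6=78.17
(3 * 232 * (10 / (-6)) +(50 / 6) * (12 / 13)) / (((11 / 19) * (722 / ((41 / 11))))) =-307090 / 29887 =-10.28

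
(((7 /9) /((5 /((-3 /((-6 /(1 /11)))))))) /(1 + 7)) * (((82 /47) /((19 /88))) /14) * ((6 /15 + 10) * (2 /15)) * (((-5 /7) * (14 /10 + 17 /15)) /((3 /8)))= -34112 /9993375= -0.00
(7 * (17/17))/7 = 1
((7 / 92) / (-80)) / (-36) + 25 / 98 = 0.26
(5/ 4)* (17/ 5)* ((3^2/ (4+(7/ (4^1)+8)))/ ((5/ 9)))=1377/ 275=5.01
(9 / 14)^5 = 59049 / 537824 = 0.11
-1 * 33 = -33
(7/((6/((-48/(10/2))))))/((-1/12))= 672/5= 134.40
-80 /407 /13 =-0.02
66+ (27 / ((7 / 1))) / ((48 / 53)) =7869 / 112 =70.26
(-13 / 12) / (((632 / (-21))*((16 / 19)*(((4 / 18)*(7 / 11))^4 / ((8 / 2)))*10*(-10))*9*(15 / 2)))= -878767461 / 13873664000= -0.06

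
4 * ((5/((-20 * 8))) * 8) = -1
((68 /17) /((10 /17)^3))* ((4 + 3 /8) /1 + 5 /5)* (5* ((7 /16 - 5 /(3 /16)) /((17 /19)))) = -297266267 /19200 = -15482.62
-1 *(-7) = 7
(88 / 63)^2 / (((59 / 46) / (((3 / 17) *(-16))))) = -5699584 / 1326969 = -4.30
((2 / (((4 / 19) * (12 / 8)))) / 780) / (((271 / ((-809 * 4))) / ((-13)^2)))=-199823 / 12195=-16.39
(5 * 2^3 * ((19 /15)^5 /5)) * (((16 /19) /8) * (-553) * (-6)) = 2306160416 /253125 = 9110.76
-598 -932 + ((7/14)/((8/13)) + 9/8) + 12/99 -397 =-1016369/528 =-1924.94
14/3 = 4.67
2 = 2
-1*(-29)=29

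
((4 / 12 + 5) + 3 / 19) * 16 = 5008 / 57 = 87.86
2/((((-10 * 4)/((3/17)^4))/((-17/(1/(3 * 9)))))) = 2187/98260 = 0.02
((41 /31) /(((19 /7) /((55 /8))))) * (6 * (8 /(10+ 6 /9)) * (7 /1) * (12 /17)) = 2983365 /40052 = 74.49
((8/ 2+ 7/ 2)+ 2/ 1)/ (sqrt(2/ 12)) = 23.27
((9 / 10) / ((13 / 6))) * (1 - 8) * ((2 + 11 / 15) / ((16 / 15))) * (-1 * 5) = 7749 / 208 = 37.25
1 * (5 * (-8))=-40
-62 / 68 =-31 / 34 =-0.91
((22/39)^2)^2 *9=234256/257049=0.91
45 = 45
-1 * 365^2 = -133225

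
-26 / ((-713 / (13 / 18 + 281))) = 65923 / 6417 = 10.27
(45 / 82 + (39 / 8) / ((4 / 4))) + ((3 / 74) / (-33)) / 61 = 44167069 / 8143256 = 5.42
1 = 1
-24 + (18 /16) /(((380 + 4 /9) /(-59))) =-662187 /27392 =-24.17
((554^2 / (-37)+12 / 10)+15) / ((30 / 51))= -26036911 / 1850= -14074.01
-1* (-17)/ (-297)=-17/ 297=-0.06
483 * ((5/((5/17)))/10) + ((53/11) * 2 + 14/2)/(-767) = 69274377/84370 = 821.08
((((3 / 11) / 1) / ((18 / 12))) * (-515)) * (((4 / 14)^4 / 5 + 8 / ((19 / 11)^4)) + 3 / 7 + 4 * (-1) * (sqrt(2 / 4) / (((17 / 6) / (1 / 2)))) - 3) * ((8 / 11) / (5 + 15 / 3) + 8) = 548784 * sqrt(2) / 2057 + 239160295311216 / 189304936205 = 1640.66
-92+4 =-88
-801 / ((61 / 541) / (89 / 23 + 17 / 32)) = -1403591499 / 44896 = -31263.17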